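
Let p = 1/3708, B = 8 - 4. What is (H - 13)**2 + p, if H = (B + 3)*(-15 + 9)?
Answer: 11216701/3708 ≈ 3025.0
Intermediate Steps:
B = 4
p = 1/3708 ≈ 0.00026969
H = -42 (H = (4 + 3)*(-15 + 9) = 7*(-6) = -42)
(H - 13)**2 + p = (-42 - 13)**2 + 1/3708 = (-55)**2 + 1/3708 = 3025 + 1/3708 = 11216701/3708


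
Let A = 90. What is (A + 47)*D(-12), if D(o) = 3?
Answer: 411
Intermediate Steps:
(A + 47)*D(-12) = (90 + 47)*3 = 137*3 = 411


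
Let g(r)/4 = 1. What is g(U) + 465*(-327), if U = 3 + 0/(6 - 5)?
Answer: -152051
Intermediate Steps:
U = 3 (U = 3 + 0/1 = 3 + 0*1 = 3 + 0 = 3)
g(r) = 4 (g(r) = 4*1 = 4)
g(U) + 465*(-327) = 4 + 465*(-327) = 4 - 152055 = -152051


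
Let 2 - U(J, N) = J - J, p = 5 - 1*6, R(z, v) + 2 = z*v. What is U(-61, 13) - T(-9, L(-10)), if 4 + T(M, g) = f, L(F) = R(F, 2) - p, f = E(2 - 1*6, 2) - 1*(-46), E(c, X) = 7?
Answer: -47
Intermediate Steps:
f = 53 (f = 7 - 1*(-46) = 7 + 46 = 53)
R(z, v) = -2 + v*z (R(z, v) = -2 + z*v = -2 + v*z)
p = -1 (p = 5 - 6 = -1)
U(J, N) = 2 (U(J, N) = 2 - (J - J) = 2 - 1*0 = 2 + 0 = 2)
L(F) = -1 + 2*F (L(F) = (-2 + 2*F) - 1*(-1) = (-2 + 2*F) + 1 = -1 + 2*F)
T(M, g) = 49 (T(M, g) = -4 + 53 = 49)
U(-61, 13) - T(-9, L(-10)) = 2 - 1*49 = 2 - 49 = -47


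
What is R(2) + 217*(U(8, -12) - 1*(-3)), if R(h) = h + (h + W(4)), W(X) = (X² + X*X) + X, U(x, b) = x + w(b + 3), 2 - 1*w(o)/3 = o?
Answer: 9588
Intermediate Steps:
w(o) = 6 - 3*o
U(x, b) = -3 + x - 3*b (U(x, b) = x + (6 - 3*(b + 3)) = x + (6 - 3*(3 + b)) = x + (6 + (-9 - 3*b)) = x + (-3 - 3*b) = -3 + x - 3*b)
W(X) = X + 2*X² (W(X) = (X² + X²) + X = 2*X² + X = X + 2*X²)
R(h) = 36 + 2*h (R(h) = h + (h + 4*(1 + 2*4)) = h + (h + 4*(1 + 8)) = h + (h + 4*9) = h + (h + 36) = h + (36 + h) = 36 + 2*h)
R(2) + 217*(U(8, -12) - 1*(-3)) = (36 + 2*2) + 217*((-3 + 8 - 3*(-12)) - 1*(-3)) = (36 + 4) + 217*((-3 + 8 + 36) + 3) = 40 + 217*(41 + 3) = 40 + 217*44 = 40 + 9548 = 9588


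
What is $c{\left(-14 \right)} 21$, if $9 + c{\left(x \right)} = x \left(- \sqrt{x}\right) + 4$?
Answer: $-105 + 294 i \sqrt{14} \approx -105.0 + 1100.0 i$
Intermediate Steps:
$c{\left(x \right)} = -5 - x^{\frac{3}{2}}$ ($c{\left(x \right)} = -9 + \left(x \left(- \sqrt{x}\right) + 4\right) = -9 - \left(-4 + x^{\frac{3}{2}}\right) = -5 - x^{\frac{3}{2}}$)
$c{\left(-14 \right)} 21 = \left(-5 - \left(-14\right)^{\frac{3}{2}}\right) 21 = \left(-5 - - 14 i \sqrt{14}\right) 21 = \left(-5 + 14 i \sqrt{14}\right) 21 = -105 + 294 i \sqrt{14}$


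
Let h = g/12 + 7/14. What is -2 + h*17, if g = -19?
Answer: -245/12 ≈ -20.417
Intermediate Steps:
h = -13/12 (h = -19/12 + 7/14 = -19*1/12 + 7*(1/14) = -19/12 + ½ = -13/12 ≈ -1.0833)
-2 + h*17 = -2 - 13/12*17 = -2 - 221/12 = -245/12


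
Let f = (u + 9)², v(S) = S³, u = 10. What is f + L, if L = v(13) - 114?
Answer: 2444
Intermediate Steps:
L = 2083 (L = 13³ - 114 = 2197 - 114 = 2083)
f = 361 (f = (10 + 9)² = 19² = 361)
f + L = 361 + 2083 = 2444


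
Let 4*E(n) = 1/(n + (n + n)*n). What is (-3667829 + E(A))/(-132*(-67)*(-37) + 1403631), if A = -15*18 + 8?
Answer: -2010351746215/589980789912 ≈ -3.4075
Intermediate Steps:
A = -262 (A = -270 + 8 = -262)
E(n) = 1/(4*(n + 2*n**2)) (E(n) = 1/(4*(n + (n + n)*n)) = 1/(4*(n + (2*n)*n)) = 1/(4*(n + 2*n**2)))
(-3667829 + E(A))/(-132*(-67)*(-37) + 1403631) = (-3667829 + (1/4)/(-262*(1 + 2*(-262))))/(-132*(-67)*(-37) + 1403631) = (-3667829 + (1/4)*(-1/262)/(1 - 524))/(8844*(-37) + 1403631) = (-3667829 + (1/4)*(-1/262)/(-523))/(-327228 + 1403631) = (-3667829 + (1/4)*(-1/262)*(-1/523))/1076403 = (-3667829 + 1/548104)*(1/1076403) = -2010351746215/548104*1/1076403 = -2010351746215/589980789912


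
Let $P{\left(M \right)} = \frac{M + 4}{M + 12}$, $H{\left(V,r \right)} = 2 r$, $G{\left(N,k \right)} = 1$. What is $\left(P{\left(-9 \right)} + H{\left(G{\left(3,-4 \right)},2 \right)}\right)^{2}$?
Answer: $\frac{49}{9} \approx 5.4444$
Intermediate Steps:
$P{\left(M \right)} = \frac{4 + M}{12 + M}$
$\left(P{\left(-9 \right)} + H{\left(G{\left(3,-4 \right)},2 \right)}\right)^{2} = \left(\frac{4 - 9}{12 - 9} + 2 \cdot 2\right)^{2} = \left(\frac{1}{3} \left(-5\right) + 4\right)^{2} = \left(- \frac{5}{3} + 4\right)^{2} = \left(\frac{7}{3}\right)^{2} = \frac{49}{9}$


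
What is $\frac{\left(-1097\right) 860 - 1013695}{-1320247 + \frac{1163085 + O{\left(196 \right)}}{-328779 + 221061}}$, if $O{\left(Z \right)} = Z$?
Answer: $\frac{210816513570}{142215529627} \approx 1.4824$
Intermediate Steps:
$\frac{\left(-1097\right) 860 - 1013695}{-1320247 + \frac{1163085 + O{\left(196 \right)}}{-328779 + 221061}} = \frac{\left(-1097\right) 860 - 1013695}{-1320247 + \frac{1163085 + 196}{-328779 + 221061}} = \frac{-943420 - 1013695}{-1320247 + \frac{1163281}{-107718}} = - \frac{1957115}{-1320247 + 1163281 \left(- \frac{1}{107718}\right)} = - \frac{1957115}{-1320247 - \frac{1163281}{107718}} = - \frac{1957115}{- \frac{142215529627}{107718}} = \left(-1957115\right) \left(- \frac{107718}{142215529627}\right) = \frac{210816513570}{142215529627}$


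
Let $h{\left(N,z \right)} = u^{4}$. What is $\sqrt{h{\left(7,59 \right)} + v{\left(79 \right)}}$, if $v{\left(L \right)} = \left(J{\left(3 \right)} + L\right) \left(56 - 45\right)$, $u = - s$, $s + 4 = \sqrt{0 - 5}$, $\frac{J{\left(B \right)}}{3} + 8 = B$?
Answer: $\sqrt{505 - 176 i \sqrt{5}} \approx 23.929 - 8.2231 i$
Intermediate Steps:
$J{\left(B \right)} = -24 + 3 B$
$s = -4 + i \sqrt{5}$ ($s = -4 + \sqrt{0 - 5} = -4 + \sqrt{-5} = -4 + i \sqrt{5} \approx -4.0 + 2.2361 i$)
$u = 4 - i \sqrt{5}$ ($u = - (-4 + i \sqrt{5}) = 4 - i \sqrt{5} \approx 4.0 - 2.2361 i$)
$v{\left(L \right)} = -165 + 11 L$ ($v{\left(L \right)} = \left(\left(-24 + 3 \cdot 3\right) + L\right) \left(56 - 45\right) = \left(\left(-24 + 9\right) + L\right) 11 = \left(-15 + L\right) 11 = -165 + 11 L$)
$h{\left(N,z \right)} = \left(4 - i \sqrt{5}\right)^{4}$
$\sqrt{h{\left(7,59 \right)} + v{\left(79 \right)}} = \sqrt{\left(4 - i \sqrt{5}\right)^{4} + \left(-165 + 11 \cdot 79\right)} = \sqrt{\left(4 - i \sqrt{5}\right)^{4} + \left(-165 + 869\right)} = \sqrt{\left(4 - i \sqrt{5}\right)^{4} + 704} = \sqrt{704 + \left(4 - i \sqrt{5}\right)^{4}}$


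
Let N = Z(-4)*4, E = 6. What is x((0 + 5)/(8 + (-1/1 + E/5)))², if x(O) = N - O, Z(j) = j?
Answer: 463761/1681 ≈ 275.88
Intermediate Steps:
N = -16 (N = -4*4 = -16)
x(O) = -16 - O
x((0 + 5)/(8 + (-1/1 + E/5)))² = (-16 - (0 + 5)/(8 + (-1/1 + 6/5)))² = (-16 - 5/(8 + (-1*1 + 6*(⅕))))² = (-16 - 5/(8 + (-1 + 6/5)))² = (-16 - 5/(8 + ⅕))² = (-16 - 5/41/5)² = (-16 - 5*5/41)² = (-16 - 1*25/41)² = (-16 - 25/41)² = (-681/41)² = 463761/1681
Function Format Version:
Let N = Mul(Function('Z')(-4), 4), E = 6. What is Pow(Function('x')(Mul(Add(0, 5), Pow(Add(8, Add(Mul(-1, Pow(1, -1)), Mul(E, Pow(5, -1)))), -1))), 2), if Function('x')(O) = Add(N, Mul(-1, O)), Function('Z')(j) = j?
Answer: Rational(463761, 1681) ≈ 275.88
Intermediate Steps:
N = -16 (N = Mul(-4, 4) = -16)
Function('x')(O) = Add(-16, Mul(-1, O))
Pow(Function('x')(Mul(Add(0, 5), Pow(Add(8, Add(Mul(-1, Pow(1, -1)), Mul(E, Pow(5, -1)))), -1))), 2) = Pow(Add(-16, Mul(-1, Mul(Add(0, 5), Pow(Add(8, Add(Mul(-1, Pow(1, -1)), Mul(6, Pow(5, -1)))), -1)))), 2) = Pow(Add(-16, Mul(-1, Mul(5, Pow(Add(8, Add(Mul(-1, 1), Mul(6, Rational(1, 5)))), -1)))), 2) = Pow(Add(-16, Mul(-1, Mul(5, Pow(Add(8, Add(-1, Rational(6, 5))), -1)))), 2) = Pow(Add(-16, Mul(-1, Mul(5, Pow(Add(8, Rational(1, 5)), -1)))), 2) = Pow(Add(-16, Mul(-1, Mul(5, Pow(Rational(41, 5), -1)))), 2) = Pow(Add(-16, Mul(-1, Mul(5, Rational(5, 41)))), 2) = Pow(Add(-16, Mul(-1, Rational(25, 41))), 2) = Pow(Add(-16, Rational(-25, 41)), 2) = Pow(Rational(-681, 41), 2) = Rational(463761, 1681)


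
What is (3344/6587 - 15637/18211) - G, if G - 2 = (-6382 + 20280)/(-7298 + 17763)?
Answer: -659776284053/179334006215 ≈ -3.6790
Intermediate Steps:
G = 34828/10465 (G = 2 + (-6382 + 20280)/(-7298 + 17763) = 2 + 13898/10465 = 34828/10465 ≈ 3.3280)
(3344/6587 - 15637/18211) - G = (3344/6587 - 15637/18211) - 1*34828/10465 = (3344*(1/6587) - 15637*1/18211) - 34828/10465 = (3344/6587 - 15637/18211) - 34828/10465 = -42103335/119955857 - 34828/10465 = -659776284053/179334006215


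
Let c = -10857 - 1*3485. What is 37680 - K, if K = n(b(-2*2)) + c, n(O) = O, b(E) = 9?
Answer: 52013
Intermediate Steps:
c = -14342 (c = -10857 - 3485 = -14342)
K = -14333 (K = 9 - 14342 = -14333)
37680 - K = 37680 - 1*(-14333) = 37680 + 14333 = 52013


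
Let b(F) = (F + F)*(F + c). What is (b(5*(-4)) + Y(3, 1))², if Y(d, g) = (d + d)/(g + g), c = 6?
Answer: 316969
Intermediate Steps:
b(F) = 2*F*(6 + F) (b(F) = (F + F)*(F + 6) = (2*F)*(6 + F) = 2*F*(6 + F))
Y(d, g) = d/g (Y(d, g) = (2*d)/((2*g)) = (2*d)*(1/(2*g)) = d/g)
(b(5*(-4)) + Y(3, 1))² = (2*(5*(-4))*(6 + 5*(-4)) + 3/1)² = (2*(-20)*(6 - 20) + 3*1)² = (2*(-20)*(-14) + 3)² = (560 + 3)² = 563² = 316969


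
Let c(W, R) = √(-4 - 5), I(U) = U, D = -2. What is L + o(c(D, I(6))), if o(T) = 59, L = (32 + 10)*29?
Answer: 1277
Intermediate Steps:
c(W, R) = 3*I (c(W, R) = √(-9) = 3*I)
L = 1218 (L = 42*29 = 1218)
L + o(c(D, I(6))) = 1218 + 59 = 1277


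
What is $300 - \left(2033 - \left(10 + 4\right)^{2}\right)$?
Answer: $-1537$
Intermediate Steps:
$300 - \left(2033 - \left(10 + 4\right)^{2}\right) = 300 - \left(2033 - 196\right) = 300 + \left(\left(-834 + 196\right) - 1199\right) = 300 - 1837 = -1537$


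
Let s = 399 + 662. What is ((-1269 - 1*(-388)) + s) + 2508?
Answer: 2688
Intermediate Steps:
s = 1061
((-1269 - 1*(-388)) + s) + 2508 = ((-1269 - 1*(-388)) + 1061) + 2508 = ((-1269 + 388) + 1061) + 2508 = (-881 + 1061) + 2508 = 180 + 2508 = 2688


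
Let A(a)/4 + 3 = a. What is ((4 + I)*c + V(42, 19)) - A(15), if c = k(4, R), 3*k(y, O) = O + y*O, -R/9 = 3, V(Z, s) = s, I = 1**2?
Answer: -254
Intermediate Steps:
A(a) = -12 + 4*a
I = 1
R = -27 (R = -9*3 = -27)
k(y, O) = O/3 + O*y/3 (k(y, O) = (O + y*O)/3 = (O + O*y)/3 = O/3 + O*y/3)
c = -45 (c = (1/3)*(-27)*(1 + 4) = (1/3)*(-27)*5 = -45)
((4 + I)*c + V(42, 19)) - A(15) = ((4 + 1)*(-45) + 19) - (-12 + 4*15) = (5*(-45) + 19) - (-12 + 60) = (-225 + 19) - 1*48 = -206 - 48 = -254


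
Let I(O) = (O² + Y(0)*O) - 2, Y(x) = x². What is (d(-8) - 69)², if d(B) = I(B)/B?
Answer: 94249/16 ≈ 5890.6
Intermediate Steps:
I(O) = -2 + O² (I(O) = (O² + 0²*O) - 2 = (O² + 0*O) - 2 = (O² + 0) - 2 = O² - 2 = -2 + O²)
d(B) = (-2 + B²)/B
(d(-8) - 69)² = ((-8 - 2/(-8)) - 69)² = ((-8 - 2*(-⅛)) - 69)² = ((-8 + ¼) - 69)² = (-31/4 - 69)² = (-307/4)² = 94249/16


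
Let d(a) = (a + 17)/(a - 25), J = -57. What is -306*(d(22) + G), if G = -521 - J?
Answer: 145962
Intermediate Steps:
d(a) = (17 + a)/(-25 + a)
G = -464 (G = -521 - 1*(-57) = -521 + 57 = -464)
-306*(d(22) + G) = -306*((17 + 22)/(-25 + 22) - 464) = -306*(39/(-3) - 464) = -306*(-1/3*39 - 464) = -306*(-13 - 464) = -306*(-477) = 145962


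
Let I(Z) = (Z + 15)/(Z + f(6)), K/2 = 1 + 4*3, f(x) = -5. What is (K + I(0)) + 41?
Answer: 64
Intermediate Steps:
K = 26 (K = 2*(1 + 4*3) = 2*(1 + 12) = 2*13 = 26)
I(Z) = (15 + Z)/(-5 + Z) (I(Z) = (Z + 15)/(Z - 5) = (15 + Z)/(-5 + Z))
(K + I(0)) + 41 = (26 + (15 + 0)/(-5 + 0)) + 41 = (26 + 15/(-5)) + 41 = (26 - ⅕*15) + 41 = (26 - 3) + 41 = 23 + 41 = 64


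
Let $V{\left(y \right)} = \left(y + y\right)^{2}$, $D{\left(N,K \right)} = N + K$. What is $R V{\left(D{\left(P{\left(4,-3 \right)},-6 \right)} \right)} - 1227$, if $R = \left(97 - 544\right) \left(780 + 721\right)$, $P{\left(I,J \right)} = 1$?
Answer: $-67095927$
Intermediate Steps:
$R = -670947$ ($R = \left(-447\right) 1501 = -670947$)
$D{\left(N,K \right)} = K + N$
$V{\left(y \right)} = 4 y^{2}$ ($V{\left(y \right)} = \left(2 y\right)^{2} = 4 y^{2}$)
$R V{\left(D{\left(P{\left(4,-3 \right)},-6 \right)} \right)} - 1227 = - 670947 \cdot 4 \left(-6 + 1\right)^{2} - 1227 = - 670947 \cdot 4 \left(-5\right)^{2} - 1227 = - 670947 \cdot 4 \cdot 25 - 1227 = \left(-670947\right) 100 - 1227 = -67094700 - 1227 = -67095927$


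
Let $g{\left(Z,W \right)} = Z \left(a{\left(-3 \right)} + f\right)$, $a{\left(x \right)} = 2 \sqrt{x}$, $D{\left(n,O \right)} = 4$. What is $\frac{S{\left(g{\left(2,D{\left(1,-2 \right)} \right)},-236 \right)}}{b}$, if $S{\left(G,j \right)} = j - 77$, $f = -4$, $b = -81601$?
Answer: $\frac{313}{81601} \approx 0.0038357$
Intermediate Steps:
$g{\left(Z,W \right)} = Z \left(-4 + 2 i \sqrt{3}\right)$ ($g{\left(Z,W \right)} = Z \left(2 \sqrt{-3} - 4\right) = Z \left(2 i \sqrt{3} - 4\right) = Z \left(-4 + 2 i \sqrt{3}\right)$)
$S{\left(G,j \right)} = -77 + j$
$\frac{S{\left(g{\left(2,D{\left(1,-2 \right)} \right)},-236 \right)}}{b} = \frac{-77 - 236}{-81601} = \left(-313\right) \left(- \frac{1}{81601}\right) = \frac{313}{81601}$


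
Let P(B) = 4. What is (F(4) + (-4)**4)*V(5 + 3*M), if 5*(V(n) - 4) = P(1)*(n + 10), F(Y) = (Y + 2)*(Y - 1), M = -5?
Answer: 1096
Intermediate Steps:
F(Y) = (-1 + Y)*(2 + Y) (F(Y) = (2 + Y)*(-1 + Y) = (-1 + Y)*(2 + Y))
V(n) = 12 + 4*n/5 (V(n) = 4 + (4*(n + 10))/5 = 4 + (4*(10 + n))/5 = 4 + (40 + 4*n)/5 = 4 + (8 + 4*n/5) = 12 + 4*n/5)
(F(4) + (-4)**4)*V(5 + 3*M) = ((-2 + 4 + 4**2) + (-4)**4)*(12 + 4*(5 + 3*(-5))/5) = ((-2 + 4 + 16) + 256)*(12 + 4*(5 - 15)/5) = (18 + 256)*(12 + (4/5)*(-10)) = 274*(12 - 8) = 274*4 = 1096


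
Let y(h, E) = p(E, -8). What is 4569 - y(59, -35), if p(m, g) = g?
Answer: 4577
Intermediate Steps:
y(h, E) = -8
4569 - y(59, -35) = 4569 - 1*(-8) = 4569 + 8 = 4577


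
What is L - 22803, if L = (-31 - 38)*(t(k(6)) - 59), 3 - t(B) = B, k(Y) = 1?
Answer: -18870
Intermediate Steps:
t(B) = 3 - B
L = 3933 (L = (-31 - 38)*((3 - 1*1) - 59) = -69*((3 - 1) - 59) = -69*(2 - 59) = -69*(-57) = 3933)
L - 22803 = 3933 - 22803 = -18870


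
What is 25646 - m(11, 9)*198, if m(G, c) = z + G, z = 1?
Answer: 23270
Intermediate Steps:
m(G, c) = 1 + G
25646 - m(11, 9)*198 = 25646 - (1 + 11)*198 = 25646 - 12*198 = 25646 - 1*2376 = 25646 - 2376 = 23270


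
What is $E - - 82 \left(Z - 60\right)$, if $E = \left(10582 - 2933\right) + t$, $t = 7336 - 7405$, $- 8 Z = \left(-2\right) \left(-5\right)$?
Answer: $\frac{5115}{2} \approx 2557.5$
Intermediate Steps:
$Z = - \frac{5}{4}$ ($Z = - \frac{\left(-2\right) \left(-5\right)}{8} = \left(- \frac{1}{8}\right) 10 = - \frac{5}{4} \approx -1.25$)
$t = -69$ ($t = 7336 - 7405 = -69$)
$E = 7580$ ($E = \left(10582 - 2933\right) - 69 = 7649 - 69 = 7580$)
$E - - 82 \left(Z - 60\right) = 7580 - - 82 \left(- \frac{5}{4} - 60\right) = 7580 - \left(-82\right) \left(- \frac{245}{4}\right) = 7580 - \frac{10045}{2} = \frac{5115}{2}$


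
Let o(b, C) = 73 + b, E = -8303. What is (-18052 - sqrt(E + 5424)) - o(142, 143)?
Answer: -18267 - I*sqrt(2879) ≈ -18267.0 - 53.656*I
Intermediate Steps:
(-18052 - sqrt(E + 5424)) - o(142, 143) = (-18052 - sqrt(-8303 + 5424)) - (73 + 142) = (-18052 - sqrt(-2879)) - 1*215 = (-18052 - I*sqrt(2879)) - 215 = -18267 - I*sqrt(2879)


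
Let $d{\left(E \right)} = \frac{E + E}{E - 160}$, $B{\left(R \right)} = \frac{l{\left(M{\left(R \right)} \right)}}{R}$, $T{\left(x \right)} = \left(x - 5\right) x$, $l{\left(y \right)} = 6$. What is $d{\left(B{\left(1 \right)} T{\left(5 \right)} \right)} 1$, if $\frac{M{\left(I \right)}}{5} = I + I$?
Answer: $0$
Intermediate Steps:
$M{\left(I \right)} = 10 I$ ($M{\left(I \right)} = 5 \left(I + I\right) = 5 \cdot 2 I = 10 I$)
$T{\left(x \right)} = x \left(-5 + x\right)$ ($T{\left(x \right)} = \left(-5 + x\right) x = x \left(-5 + x\right)$)
$B{\left(R \right)} = \frac{6}{R}$
$d{\left(E \right)} = \frac{2 E}{-160 + E}$
$d{\left(B{\left(1 \right)} T{\left(5 \right)} \right)} 1 = \frac{2 \cdot \frac{6}{1} \cdot 5 \left(-5 + 5\right)}{-160 + \frac{6}{1} \cdot 5 \left(-5 + 5\right)} 1 = \frac{2 \cdot 6 \cdot 1 \cdot 5 \cdot 0}{-160 + 6 \cdot 1 \cdot 5 \cdot 0} \cdot 1 = \frac{2 \cdot 6 \cdot 0}{-160 + 6 \cdot 0} \cdot 1 = 2 \cdot 0 \frac{1}{-160 + 0} \cdot 1 = 2 \cdot 0 \frac{1}{-160} \cdot 1 = 2 \cdot 0 \left(- \frac{1}{160}\right) 1 = 0 \cdot 1 = 0$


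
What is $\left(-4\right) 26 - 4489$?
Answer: $-4593$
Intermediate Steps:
$\left(-4\right) 26 - 4489 = -104 - 4489 = -4593$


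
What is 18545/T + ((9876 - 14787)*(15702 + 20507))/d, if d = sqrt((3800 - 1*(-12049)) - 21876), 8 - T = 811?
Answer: -18545/803 + 59274133*I*sqrt(123)/287 ≈ -23.095 + 2.2905e+6*I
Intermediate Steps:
T = -803 (T = 8 - 1*811 = 8 - 811 = -803)
d = 7*I*sqrt(123) (d = sqrt((3800 + 12049) - 21876) = sqrt(15849 - 21876) = sqrt(-6027) = 7*I*sqrt(123) ≈ 77.634*I)
18545/T + ((9876 - 14787)*(15702 + 20507))/d = 18545/(-803) + ((9876 - 14787)*(15702 + 20507))/((7*I*sqrt(123))) = 18545*(-1/803) + (-4911*36209)*(-I*sqrt(123)/861) = -18545/803 - (-59274133)*I*sqrt(123)/287 = -18545/803 + 59274133*I*sqrt(123)/287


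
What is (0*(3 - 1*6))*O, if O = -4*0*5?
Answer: 0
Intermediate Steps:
O = 0 (O = 0*5 = 0)
(0*(3 - 1*6))*O = (0*(3 - 1*6))*0 = (0*(3 - 6))*0 = (0*(-3))*0 = 0*0 = 0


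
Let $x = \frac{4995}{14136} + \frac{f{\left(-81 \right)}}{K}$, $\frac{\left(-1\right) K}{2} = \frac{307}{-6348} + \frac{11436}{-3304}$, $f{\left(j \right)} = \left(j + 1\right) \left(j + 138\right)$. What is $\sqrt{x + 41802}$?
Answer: $\frac{\sqrt{19339415301740689384845018}}{21678161492} \approx 202.86$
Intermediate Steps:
$f{\left(j \right)} = \left(1 + j\right) \left(138 + j\right)$
$K = \frac{9201257}{1310862}$ ($K = - 2 \left(\frac{307}{-6348} + \frac{11436}{-3304}\right) = - 2 \left(307 \left(- \frac{1}{6348}\right) + 11436 \left(- \frac{1}{3304}\right)\right) = - 2 \left(- \frac{307}{6348} - \frac{2859}{826}\right) = \left(-2\right) \left(- \frac{9201257}{2621724}\right) = \frac{9201257}{1310862} \approx 7.0192$)
$x = - \frac{28150804659735}{43356322984}$ ($x = \frac{4995}{14136} + \frac{138 + \left(-81\right)^{2} + 139 \left(-81\right)}{\frac{9201257}{1310862}} = 4995 \cdot \frac{1}{14136} + \left(138 + 6561 - 11259\right) \frac{1310862}{9201257} = \frac{1665}{4712} - \frac{5977530720}{9201257} = - \frac{28150804659735}{43356322984} \approx -649.29$)
$\sqrt{x + 41802} = \sqrt{- \frac{28150804659735}{43356322984} + 41802} = \sqrt{\frac{1784230208717433}{43356322984}} = \frac{\sqrt{19339415301740689384845018}}{21678161492}$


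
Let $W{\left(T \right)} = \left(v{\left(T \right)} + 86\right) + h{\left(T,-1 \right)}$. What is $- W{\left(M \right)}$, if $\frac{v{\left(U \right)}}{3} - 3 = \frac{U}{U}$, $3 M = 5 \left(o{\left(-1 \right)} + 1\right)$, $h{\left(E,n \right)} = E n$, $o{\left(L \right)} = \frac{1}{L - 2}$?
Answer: $- \frac{872}{9} \approx -96.889$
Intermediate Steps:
$o{\left(L \right)} = \frac{1}{-2 + L}$
$M = \frac{10}{9}$ ($M = \frac{5 \left(\frac{1}{-2 - 1} + 1\right)}{3} = \frac{5 \left(\frac{1}{-3} + 1\right)}{3} = \frac{5 \left(- \frac{1}{3} + 1\right)}{3} = \frac{5 \cdot \frac{2}{3}}{3} = \frac{1}{3} \cdot \frac{10}{3} = \frac{10}{9} \approx 1.1111$)
$v{\left(U \right)} = 12$ ($v{\left(U \right)} = 9 + 3 \frac{U}{U} = 9 + 3 \cdot 1 = 9 + 3 = 12$)
$W{\left(T \right)} = 98 - T$ ($W{\left(T \right)} = \left(12 + 86\right) + T \left(-1\right) = 98 - T$)
$- W{\left(M \right)} = - (98 - \frac{10}{9}) = \left(-1\right) \frac{872}{9} = - \frac{872}{9}$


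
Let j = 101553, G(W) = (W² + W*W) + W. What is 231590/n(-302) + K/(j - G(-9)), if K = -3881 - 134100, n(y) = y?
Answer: -11762448131/15311400 ≈ -768.21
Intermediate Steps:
G(W) = W + 2*W² (G(W) = (W² + W²) + W = 2*W² + W = W + 2*W²)
K = -137981
231590/n(-302) + K/(j - G(-9)) = 231590/(-302) - 137981/(101553 - (-9)*(1 + 2*(-9))) = 231590*(-1/302) - 137981/(101553 - (-9)*(1 - 18)) = -115795/151 - 137981/(101553 - (-9)*(-17)) = -115795/151 - 137981/(101553 - 1*153) = -115795/151 - 137981/(101553 - 153) = -115795/151 - 137981/101400 = -11762448131/15311400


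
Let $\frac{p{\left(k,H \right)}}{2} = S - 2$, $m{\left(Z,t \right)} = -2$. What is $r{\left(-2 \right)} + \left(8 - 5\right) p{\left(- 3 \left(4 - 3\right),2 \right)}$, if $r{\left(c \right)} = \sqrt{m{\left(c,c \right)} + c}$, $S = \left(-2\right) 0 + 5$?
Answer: $18 + 2 i \approx 18.0 + 2.0 i$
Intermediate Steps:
$S = 5$ ($S = 0 + 5 = 5$)
$p{\left(k,H \right)} = 6$ ($p{\left(k,H \right)} = 2 \left(5 - 2\right) = 2 \cdot 3 = 6$)
$r{\left(c \right)} = \sqrt{-2 + c}$
$r{\left(-2 \right)} + \left(8 - 5\right) p{\left(- 3 \left(4 - 3\right),2 \right)} = \sqrt{-2 - 2} + \left(8 - 5\right) 6 = \sqrt{-4} + \left(8 - 5\right) 6 = 2 i + 3 \cdot 6 = 2 i + 18 = 18 + 2 i$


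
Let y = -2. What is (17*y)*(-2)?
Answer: 68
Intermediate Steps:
(17*y)*(-2) = (17*(-2))*(-2) = -34*(-2) = 68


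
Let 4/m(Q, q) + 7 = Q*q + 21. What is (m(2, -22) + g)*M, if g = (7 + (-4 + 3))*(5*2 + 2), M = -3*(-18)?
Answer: 19404/5 ≈ 3880.8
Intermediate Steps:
m(Q, q) = 4/(14 + Q*q) (m(Q, q) = 4/(-7 + (Q*q + 21)) = 4/(-7 + (21 + Q*q)) = 4/(14 + Q*q))
M = 54
g = 72 (g = (7 - 1)*(10 + 2) = 6*12 = 72)
(m(2, -22) + g)*M = (4/(14 + 2*(-22)) + 72)*54 = (4/(14 - 44) + 72)*54 = (4/(-30) + 72)*54 = (4*(-1/30) + 72)*54 = (-2/15 + 72)*54 = (1078/15)*54 = 19404/5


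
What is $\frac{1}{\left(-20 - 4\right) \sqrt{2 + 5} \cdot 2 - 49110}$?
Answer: $- \frac{8185}{401962662} + \frac{4 \sqrt{7}}{200981331} \approx -2.031 \cdot 10^{-5}$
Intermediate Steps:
$\frac{1}{\left(-20 - 4\right) \sqrt{2 + 5} \cdot 2 - 49110} = \frac{1}{\left(-20 - 4\right) \sqrt{7} \cdot 2 - 49110} = \frac{1}{- 24 \sqrt{7} \cdot 2 - 49110} = \frac{1}{- 48 \sqrt{7} - 49110} = \frac{1}{-49110 - 48 \sqrt{7}}$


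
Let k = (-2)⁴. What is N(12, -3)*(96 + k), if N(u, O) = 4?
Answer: 448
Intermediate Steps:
k = 16
N(12, -3)*(96 + k) = 4*(96 + 16) = 4*112 = 448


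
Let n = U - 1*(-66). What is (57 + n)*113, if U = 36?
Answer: 17967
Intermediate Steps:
n = 102 (n = 36 - 1*(-66) = 36 + 66 = 102)
(57 + n)*113 = (57 + 102)*113 = 159*113 = 17967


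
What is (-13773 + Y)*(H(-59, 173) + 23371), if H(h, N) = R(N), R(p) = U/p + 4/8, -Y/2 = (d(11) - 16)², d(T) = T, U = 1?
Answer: -111780256243/346 ≈ -3.2306e+8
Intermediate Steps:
Y = -50 (Y = -2*(11 - 16)² = -2*(-5)² = -2*25 = -50)
R(p) = ½ + 1/p (R(p) = 1/p + 4/8 = 1/p + 4*(⅛) = 1/p + ½ = ½ + 1/p)
H(h, N) = (2 + N)/(2*N)
(-13773 + Y)*(H(-59, 173) + 23371) = (-13773 - 50)*((½)*(2 + 173)/173 + 23371) = -13823*((½)*(1/173)*175 + 23371) = -13823*(175/346 + 23371) = -13823*8086541/346 = -111780256243/346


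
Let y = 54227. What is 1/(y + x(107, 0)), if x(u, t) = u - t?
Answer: 1/54334 ≈ 1.8405e-5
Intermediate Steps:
1/(y + x(107, 0)) = 1/(54227 + (107 - 1*0)) = 1/(54227 + (107 + 0)) = 1/(54227 + 107) = 1/54334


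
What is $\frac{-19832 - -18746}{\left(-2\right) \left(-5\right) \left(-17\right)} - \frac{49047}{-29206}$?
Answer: $\frac{1178109}{146030} \approx 8.0676$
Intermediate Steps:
$\frac{-19832 - -18746}{\left(-2\right) \left(-5\right) \left(-17\right)} - \frac{49047}{-29206} = \frac{-19832 + 18746}{10 \left(-17\right)} - - \frac{49047}{29206} = - \frac{1086}{-170} + \frac{49047}{29206} = \left(-1086\right) \left(- \frac{1}{170}\right) + \frac{49047}{29206} = \frac{543}{85} + \frac{49047}{29206} = \frac{1178109}{146030}$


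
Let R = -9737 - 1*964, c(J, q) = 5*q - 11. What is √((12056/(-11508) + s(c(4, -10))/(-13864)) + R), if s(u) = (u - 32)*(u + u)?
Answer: I*√56701662704337/72786 ≈ 103.45*I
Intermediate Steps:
c(J, q) = -11 + 5*q
s(u) = 2*u*(-32 + u) (s(u) = (-32 + u)*(2*u) = 2*u*(-32 + u))
R = -10701 (R = -9737 - 964 = -10701)
√((12056/(-11508) + s(c(4, -10))/(-13864)) + R) = √((12056/(-11508) + (2*(-11 + 5*(-10))*(-32 + (-11 + 5*(-10))))/(-13864)) - 10701) = √((12056*(-1/11508) + (2*(-11 - 50)*(-32 + (-11 - 50)))*(-1/13864)) - 10701) = √((-22/21 + (2*(-61)*(-32 - 61))*(-1/13864)) - 10701) = √((-22/21 + (2*(-61)*(-93))*(-1/13864)) - 10701) = √((-22/21 + 11346*(-1/13864)) - 10701) = √((-22/21 - 5673/6932) - 10701) = √(-271637/145572 - 10701) = √(-1558037609/145572) = I*√56701662704337/72786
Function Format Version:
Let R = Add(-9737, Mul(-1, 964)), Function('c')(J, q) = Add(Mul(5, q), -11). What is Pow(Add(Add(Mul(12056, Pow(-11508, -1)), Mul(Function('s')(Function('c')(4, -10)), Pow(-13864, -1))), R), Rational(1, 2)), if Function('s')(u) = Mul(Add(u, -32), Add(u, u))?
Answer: Mul(Rational(1, 72786), I, Pow(56701662704337, Rational(1, 2))) ≈ Mul(103.45, I)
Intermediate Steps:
Function('c')(J, q) = Add(-11, Mul(5, q))
Function('s')(u) = Mul(2, u, Add(-32, u)) (Function('s')(u) = Mul(Add(-32, u), Mul(2, u)) = Mul(2, u, Add(-32, u)))
R = -10701 (R = Add(-9737, -964) = -10701)
Pow(Add(Add(Mul(12056, Pow(-11508, -1)), Mul(Function('s')(Function('c')(4, -10)), Pow(-13864, -1))), R), Rational(1, 2)) = Pow(Add(Add(Mul(12056, Pow(-11508, -1)), Mul(Mul(2, Add(-11, Mul(5, -10)), Add(-32, Add(-11, Mul(5, -10)))), Pow(-13864, -1))), -10701), Rational(1, 2)) = Pow(Add(Add(Mul(12056, Rational(-1, 11508)), Mul(Mul(2, Add(-11, -50), Add(-32, Add(-11, -50))), Rational(-1, 13864))), -10701), Rational(1, 2)) = Pow(Add(Add(Rational(-22, 21), Mul(Mul(2, -61, Add(-32, -61)), Rational(-1, 13864))), -10701), Rational(1, 2)) = Pow(Add(Add(Rational(-22, 21), Mul(Mul(2, -61, -93), Rational(-1, 13864))), -10701), Rational(1, 2)) = Pow(Add(Add(Rational(-22, 21), Mul(11346, Rational(-1, 13864))), -10701), Rational(1, 2)) = Pow(Add(Add(Rational(-22, 21), Rational(-5673, 6932)), -10701), Rational(1, 2)) = Pow(Add(Rational(-271637, 145572), -10701), Rational(1, 2)) = Pow(Rational(-1558037609, 145572), Rational(1, 2)) = Mul(Rational(1, 72786), I, Pow(56701662704337, Rational(1, 2)))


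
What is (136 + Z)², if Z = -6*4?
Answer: 12544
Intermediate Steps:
Z = -24
(136 + Z)² = (136 - 24)² = 112² = 12544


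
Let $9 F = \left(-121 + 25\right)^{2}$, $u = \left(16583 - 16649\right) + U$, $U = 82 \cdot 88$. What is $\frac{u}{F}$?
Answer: $\frac{3575}{512} \approx 6.9824$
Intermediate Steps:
$U = 7216$
$u = 7150$ ($u = \left(16583 - 16649\right) + 7216 = -66 + 7216 = 7150$)
$F = 1024$ ($F = \frac{\left(-121 + 25\right)^{2}}{9} = \frac{\left(-96\right)^{2}}{9} = \frac{1}{9} \cdot 9216 = 1024$)
$\frac{u}{F} = \frac{7150}{1024} = 7150 \cdot \frac{1}{1024} = \frac{3575}{512}$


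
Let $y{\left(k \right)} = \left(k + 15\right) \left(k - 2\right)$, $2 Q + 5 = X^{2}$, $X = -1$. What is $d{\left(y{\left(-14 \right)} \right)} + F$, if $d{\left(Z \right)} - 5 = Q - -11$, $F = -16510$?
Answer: $-16496$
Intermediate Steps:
$Q = -2$ ($Q = - \frac{5}{2} + \frac{\left(-1\right)^{2}}{2} = - \frac{5}{2} + \frac{1}{2} \cdot 1 = - \frac{5}{2} + \frac{1}{2} = -2$)
$y{\left(k \right)} = \left(-2 + k\right) \left(15 + k\right)$ ($y{\left(k \right)} = \left(15 + k\right) \left(-2 + k\right) = \left(-2 + k\right) \left(15 + k\right)$)
$d{\left(Z \right)} = 14$ ($d{\left(Z \right)} = 5 - -9 = 5 + \left(-2 + 11\right) = 5 + 9 = 14$)
$d{\left(y{\left(-14 \right)} \right)} + F = 14 - 16510 = -16496$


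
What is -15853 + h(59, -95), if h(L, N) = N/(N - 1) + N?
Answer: -1530913/96 ≈ -15947.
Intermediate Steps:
h(L, N) = N + N/(-1 + N) (h(L, N) = N/(-1 + N) + N = N + N/(-1 + N))
-15853 + h(59, -95) = -15853 + (-95)**2/(-1 - 95) = -15853 + 9025/(-96) = -15853 + 9025*(-1/96) = -15853 - 9025/96 = -1530913/96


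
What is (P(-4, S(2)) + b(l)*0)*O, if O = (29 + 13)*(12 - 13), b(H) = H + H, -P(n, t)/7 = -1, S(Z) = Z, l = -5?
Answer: -294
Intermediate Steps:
P(n, t) = 7 (P(n, t) = -7*(-1) = 7)
b(H) = 2*H
O = -42 (O = 42*(-1) = -42)
(P(-4, S(2)) + b(l)*0)*O = (7 + (2*(-5))*0)*(-42) = (7 - 10*0)*(-42) = (7 + 0)*(-42) = 7*(-42) = -294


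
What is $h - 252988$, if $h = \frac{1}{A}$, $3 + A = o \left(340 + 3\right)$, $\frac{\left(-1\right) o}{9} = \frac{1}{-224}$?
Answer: $- \frac{87280828}{345} \approx -2.5299 \cdot 10^{5}$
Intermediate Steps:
$o = \frac{9}{224}$ ($o = - \frac{9}{-224} = \left(-9\right) \left(- \frac{1}{224}\right) = \frac{9}{224} \approx 0.040179$)
$A = \frac{345}{32}$ ($A = -3 + \frac{9 \left(340 + 3\right)}{224} = -3 + \frac{9}{224} \cdot 343 = -3 + \frac{441}{32} = \frac{345}{32} \approx 10.781$)
$h = \frac{32}{345}$ ($h = \frac{1}{\frac{345}{32}} = \frac{32}{345} \approx 0.092754$)
$h - 252988 = \frac{32}{345} - 252988 = - \frac{87280828}{345}$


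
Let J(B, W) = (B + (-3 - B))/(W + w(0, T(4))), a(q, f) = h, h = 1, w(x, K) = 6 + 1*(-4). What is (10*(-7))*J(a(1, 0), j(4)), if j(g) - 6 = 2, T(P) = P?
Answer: 21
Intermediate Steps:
w(x, K) = 2 (w(x, K) = 6 - 4 = 2)
a(q, f) = 1
j(g) = 8 (j(g) = 6 + 2 = 8)
J(B, W) = -3/(2 + W) (J(B, W) = (B + (-3 - B))/(W + 2) = -3/(2 + W))
(10*(-7))*J(a(1, 0), j(4)) = (10*(-7))*(-3/(2 + 8)) = -(-210)/10 = -70*(-3/10) = 21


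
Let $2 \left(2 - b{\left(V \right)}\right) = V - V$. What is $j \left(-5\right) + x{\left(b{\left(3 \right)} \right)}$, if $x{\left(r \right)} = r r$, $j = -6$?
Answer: $34$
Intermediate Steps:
$b{\left(V \right)} = 2$ ($b{\left(V \right)} = 2 - \frac{V - V}{2} = 2 - 0 = 2 + 0 = 2$)
$x{\left(r \right)} = r^{2}$
$j \left(-5\right) + x{\left(b{\left(3 \right)} \right)} = \left(-6\right) \left(-5\right) + 2^{2} = 30 + 4 = 34$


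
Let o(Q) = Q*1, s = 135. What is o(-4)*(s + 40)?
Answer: -700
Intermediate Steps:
o(Q) = Q
o(-4)*(s + 40) = -4*(135 + 40) = -4*175 = -700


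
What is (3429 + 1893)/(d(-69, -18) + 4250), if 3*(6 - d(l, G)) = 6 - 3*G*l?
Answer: 887/916 ≈ 0.96834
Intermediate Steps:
d(l, G) = 4 + G*l (d(l, G) = 6 - (6 - 3*G*l)/3 = 6 + (-2 + G*l) = 4 + G*l)
(3429 + 1893)/(d(-69, -18) + 4250) = (3429 + 1893)/((4 - 18*(-69)) + 4250) = 5322/((4 + 1242) + 4250) = 5322/(1246 + 4250) = 5322/5496 = 5322*(1/5496) = 887/916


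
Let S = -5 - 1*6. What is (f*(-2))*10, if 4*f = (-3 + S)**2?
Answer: -980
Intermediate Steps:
S = -11 (S = -5 - 6 = -11)
f = 49 (f = (-3 - 11)**2/4 = (1/4)*(-14)**2 = (1/4)*196 = 49)
(f*(-2))*10 = (49*(-2))*10 = -98*10 = -980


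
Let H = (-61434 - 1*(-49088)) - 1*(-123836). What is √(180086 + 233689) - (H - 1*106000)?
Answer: -5490 + 15*√1839 ≈ -4846.8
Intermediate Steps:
H = 111490 (H = (-61434 + 49088) + 123836 = -12346 + 123836 = 111490)
√(180086 + 233689) - (H - 1*106000) = √(180086 + 233689) - (111490 - 1*106000) = √413775 - (111490 - 106000) = 15*√1839 - 1*5490 = 15*√1839 - 5490 = -5490 + 15*√1839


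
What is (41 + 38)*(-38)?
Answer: -3002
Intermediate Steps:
(41 + 38)*(-38) = 79*(-38) = -3002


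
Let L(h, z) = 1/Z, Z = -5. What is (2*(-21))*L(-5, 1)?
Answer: 42/5 ≈ 8.4000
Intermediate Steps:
L(h, z) = -⅕ (L(h, z) = 1/(-5) = 1*(-⅕) = -⅕)
(2*(-21))*L(-5, 1) = (2*(-21))*(-⅕) = -42*(-⅕) = 42/5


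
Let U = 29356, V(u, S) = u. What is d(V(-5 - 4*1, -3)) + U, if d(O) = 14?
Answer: 29370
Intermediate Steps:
d(V(-5 - 4*1, -3)) + U = 14 + 29356 = 29370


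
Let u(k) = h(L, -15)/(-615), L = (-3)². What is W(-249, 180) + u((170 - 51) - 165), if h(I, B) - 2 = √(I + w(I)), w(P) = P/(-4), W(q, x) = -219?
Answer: -134687/615 - √3/410 ≈ -219.01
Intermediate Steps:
w(P) = -P/4 (w(P) = P*(-¼) = -P/4)
L = 9
h(I, B) = 2 + √3*√I/2 (h(I, B) = 2 + √(I - I/4) = 2 + √(3*I/4) = 2 + √3*√I/2)
u(k) = -2/615 - √3/410 (u(k) = (2 + √3*√9/2)/(-615) = (2 + (½)*√3*3)*(-1/615) = (2 + 3*√3/2)*(-1/615) = -2/615 - √3/410)
W(-249, 180) + u((170 - 51) - 165) = -219 + (-2/615 - √3/410) = -134687/615 - √3/410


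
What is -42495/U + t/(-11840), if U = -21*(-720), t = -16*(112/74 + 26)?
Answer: -19135349/6899760 ≈ -2.7733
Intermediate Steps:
t = -16288/37 (t = -16*(112*(1/74) + 26) = -16*(56/37 + 26) = -16*1018/37 = -16288/37 ≈ -440.22)
U = 15120
-42495/U + t/(-11840) = -42495/15120 - 16288/37/(-11840) = -42495*1/15120 - 16288/37*(-1/11840) = -2833/1008 + 509/13690 = -19135349/6899760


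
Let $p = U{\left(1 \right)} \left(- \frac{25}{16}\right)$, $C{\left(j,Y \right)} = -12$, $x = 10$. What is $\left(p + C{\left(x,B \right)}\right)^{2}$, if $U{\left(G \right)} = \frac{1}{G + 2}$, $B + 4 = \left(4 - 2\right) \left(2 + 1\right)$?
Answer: $\frac{361201}{2304} \approx 156.77$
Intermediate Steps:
$B = 2$ ($B = -4 + \left(4 - 2\right) \left(2 + 1\right) = -4 + 2 \cdot 3 = -4 + 6 = 2$)
$U{\left(G \right)} = \frac{1}{2 + G}$
$p = - \frac{25}{48}$ ($p = \frac{\left(-25\right) \frac{1}{16}}{2 + 1} = \frac{\left(-25\right) \frac{1}{16}}{3} = \frac{1}{3} \left(- \frac{25}{16}\right) = - \frac{25}{48} \approx -0.52083$)
$\left(p + C{\left(x,B \right)}\right)^{2} = \left(- \frac{25}{48} - 12\right)^{2} = \left(- \frac{601}{48}\right)^{2} = \frac{361201}{2304}$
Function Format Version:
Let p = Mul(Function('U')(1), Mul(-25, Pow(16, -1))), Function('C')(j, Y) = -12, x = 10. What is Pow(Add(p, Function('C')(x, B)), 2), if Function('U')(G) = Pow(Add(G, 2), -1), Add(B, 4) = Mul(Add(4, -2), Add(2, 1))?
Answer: Rational(361201, 2304) ≈ 156.77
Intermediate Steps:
B = 2 (B = Add(-4, Mul(Add(4, -2), Add(2, 1))) = Add(-4, Mul(2, 3)) = Add(-4, 6) = 2)
Function('U')(G) = Pow(Add(2, G), -1)
p = Rational(-25, 48) (p = Mul(Pow(Add(2, 1), -1), Mul(-25, Pow(16, -1))) = Mul(Pow(3, -1), Mul(-25, Rational(1, 16))) = Mul(Rational(1, 3), Rational(-25, 16)) = Rational(-25, 48) ≈ -0.52083)
Pow(Add(p, Function('C')(x, B)), 2) = Pow(Add(Rational(-25, 48), -12), 2) = Pow(Rational(-601, 48), 2) = Rational(361201, 2304)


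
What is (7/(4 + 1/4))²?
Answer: 784/289 ≈ 2.7128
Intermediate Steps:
(7/(4 + 1/4))² = (7/(4 + ¼))² = (7/(17/4))² = ((4/17)*7)² = (28/17)² = 784/289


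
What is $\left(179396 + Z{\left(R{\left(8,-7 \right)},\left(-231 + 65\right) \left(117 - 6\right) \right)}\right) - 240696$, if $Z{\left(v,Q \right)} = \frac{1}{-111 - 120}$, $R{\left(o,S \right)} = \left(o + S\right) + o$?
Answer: $- \frac{14160301}{231} \approx -61300.0$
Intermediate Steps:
$R{\left(o,S \right)} = S + 2 o$ ($R{\left(o,S \right)} = \left(S + o\right) + o = S + 2 o$)
$Z{\left(v,Q \right)} = - \frac{1}{231}$ ($Z{\left(v,Q \right)} = \frac{1}{-231} = - \frac{1}{231}$)
$\left(179396 + Z{\left(R{\left(8,-7 \right)},\left(-231 + 65\right) \left(117 - 6\right) \right)}\right) - 240696 = \left(179396 - \frac{1}{231}\right) - 240696 = \frac{41440475}{231} - 240696 = - \frac{14160301}{231}$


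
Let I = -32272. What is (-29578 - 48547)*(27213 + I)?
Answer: 395234375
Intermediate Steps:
(-29578 - 48547)*(27213 + I) = (-29578 - 48547)*(27213 - 32272) = -78125*(-5059) = 395234375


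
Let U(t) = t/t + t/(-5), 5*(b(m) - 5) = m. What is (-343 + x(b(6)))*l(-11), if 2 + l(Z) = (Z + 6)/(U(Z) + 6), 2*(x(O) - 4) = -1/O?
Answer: 2459691/2852 ≈ 862.44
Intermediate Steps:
b(m) = 5 + m/5
U(t) = 1 - t/5 (U(t) = 1 + t*(-1/5) = 1 - t/5)
x(O) = 4 - 1/(2*O) (x(O) = 4 + (-1/O)/2 = 4 - 1/(2*O))
l(Z) = -2 + (6 + Z)/(7 - Z/5) (l(Z) = -2 + (Z + 6)/((1 - Z/5) + 6) = -2 + (6 + Z)/(7 - Z/5))
(-343 + x(b(6)))*l(-11) = (-343 + (4 - 1/(2*(5 + (1/5)*6))))*((40 - 7*(-11))/(-35 - 11)) = (-343 + (4 - 1/(2*(5 + 6/5))))*((40 + 77)/(-46)) = (-343 + (4 - 1/(2*31/5)))*(-1/46*117) = (-343 + (4 - 1/2*5/31))*(-117/46) = (-343 + (4 - 5/62))*(-117/46) = (-343 + 243/62)*(-117/46) = -21023/62*(-117/46) = 2459691/2852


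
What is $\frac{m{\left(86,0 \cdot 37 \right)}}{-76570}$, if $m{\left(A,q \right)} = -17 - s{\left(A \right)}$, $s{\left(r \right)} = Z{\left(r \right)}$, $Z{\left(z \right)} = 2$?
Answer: $\frac{1}{4030} \approx 0.00024814$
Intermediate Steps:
$s{\left(r \right)} = 2$
$m{\left(A,q \right)} = -19$ ($m{\left(A,q \right)} = -17 - 2 = -19$)
$\frac{m{\left(86,0 \cdot 37 \right)}}{-76570} = - \frac{19}{-76570} = \left(-19\right) \left(- \frac{1}{76570}\right) = \frac{1}{4030}$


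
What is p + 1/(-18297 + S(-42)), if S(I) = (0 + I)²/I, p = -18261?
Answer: -334888480/18339 ≈ -18261.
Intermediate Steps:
S(I) = I (S(I) = I²/I = I)
p + 1/(-18297 + S(-42)) = -18261 + 1/(-18297 - 42) = -18261 + 1/(-18339) = -18261 - 1/18339 = -334888480/18339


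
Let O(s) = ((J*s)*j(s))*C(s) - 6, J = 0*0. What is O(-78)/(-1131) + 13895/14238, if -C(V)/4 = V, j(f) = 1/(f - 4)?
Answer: 752413/766818 ≈ 0.98121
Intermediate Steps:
j(f) = 1/(-4 + f)
C(V) = -4*V
J = 0
O(s) = -6 (O(s) = ((0*s)/(-4 + s))*(-4*s) - 6 = (0/(-4 + s))*(-4*s) - 6 = 0*(-4*s) - 6 = 0 - 6 = -6)
O(-78)/(-1131) + 13895/14238 = -6/(-1131) + 13895/14238 = -6*(-1/1131) + 13895*(1/14238) = 2/377 + 1985/2034 = 752413/766818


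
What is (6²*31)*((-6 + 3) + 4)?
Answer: 1116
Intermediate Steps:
(6²*31)*((-6 + 3) + 4) = (36*31)*(-3 + 4) = 1116*1 = 1116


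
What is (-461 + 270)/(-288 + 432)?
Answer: -191/144 ≈ -1.3264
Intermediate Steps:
(-461 + 270)/(-288 + 432) = -191/144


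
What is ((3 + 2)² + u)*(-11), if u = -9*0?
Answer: -275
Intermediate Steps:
u = 0
((3 + 2)² + u)*(-11) = ((3 + 2)² + 0)*(-11) = (5² + 0)*(-11) = (25 + 0)*(-11) = 25*(-11) = -275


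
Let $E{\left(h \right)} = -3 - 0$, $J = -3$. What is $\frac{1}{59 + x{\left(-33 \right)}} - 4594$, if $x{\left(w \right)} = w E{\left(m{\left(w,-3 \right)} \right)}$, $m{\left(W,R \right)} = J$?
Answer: $- \frac{725851}{158} \approx -4594.0$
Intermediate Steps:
$m{\left(W,R \right)} = -3$
$E{\left(h \right)} = -3$ ($E{\left(h \right)} = -3 + 0 = -3$)
$x{\left(w \right)} = - 3 w$ ($x{\left(w \right)} = w \left(-3\right) = - 3 w$)
$\frac{1}{59 + x{\left(-33 \right)}} - 4594 = \frac{1}{59 - -99} - 4594 = \frac{1}{59 + 99} - 4594 = \frac{1}{158} - 4594 = - \frac{725851}{158}$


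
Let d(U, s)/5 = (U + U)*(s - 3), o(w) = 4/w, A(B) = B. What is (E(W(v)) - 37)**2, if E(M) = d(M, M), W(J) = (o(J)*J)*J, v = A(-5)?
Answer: 20820969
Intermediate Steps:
v = -5
W(J) = 4*J (W(J) = ((4/J)*J)*J = 4*J)
d(U, s) = 10*U*(-3 + s) (d(U, s) = 5*((U + U)*(s - 3)) = 5*((2*U)*(-3 + s)) = 5*(2*U*(-3 + s)) = 10*U*(-3 + s))
E(M) = 10*M*(-3 + M)
(E(W(v)) - 37)**2 = (10*(4*(-5))*(-3 + 4*(-5)) - 37)**2 = (10*(-20)*(-3 - 20) - 37)**2 = (10*(-20)*(-23) - 37)**2 = (4600 - 37)**2 = 4563**2 = 20820969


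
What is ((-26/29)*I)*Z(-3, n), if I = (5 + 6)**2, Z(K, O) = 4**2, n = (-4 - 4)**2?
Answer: -50336/29 ≈ -1735.7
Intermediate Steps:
n = 64 (n = (-8)**2 = 64)
Z(K, O) = 16
I = 121 (I = 11**2 = 121)
((-26/29)*I)*Z(-3, n) = (-26/29*121)*16 = (-26*1/29*121)*16 = -26/29*121*16 = -3146/29*16 = -50336/29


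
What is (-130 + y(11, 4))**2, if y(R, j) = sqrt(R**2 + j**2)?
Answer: (130 - sqrt(137))**2 ≈ 13994.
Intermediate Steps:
(-130 + y(11, 4))**2 = (-130 + sqrt(11**2 + 4**2))**2 = (-130 + sqrt(121 + 16))**2 = (-130 + sqrt(137))**2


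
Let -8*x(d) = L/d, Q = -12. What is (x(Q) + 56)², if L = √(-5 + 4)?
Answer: (5376 + I)²/9216 ≈ 3136.0 + 1.1667*I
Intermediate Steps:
L = I (L = √(-1) = I ≈ 1.0*I)
x(d) = -I/(8*d)
(x(Q) + 56)² = (-⅛*I/(-12) + 56)² = (-⅛*I*(-1/12) + 56)² = (I/96 + 56)² = (56 + I/96)²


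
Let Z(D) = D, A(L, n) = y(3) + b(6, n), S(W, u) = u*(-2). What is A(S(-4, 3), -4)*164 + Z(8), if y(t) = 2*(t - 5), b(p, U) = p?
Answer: 336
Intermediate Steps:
S(W, u) = -2*u
y(t) = -10 + 2*t (y(t) = 2*(-5 + t) = -10 + 2*t)
A(L, n) = 2 (A(L, n) = (-10 + 2*3) + 6 = (-10 + 6) + 6 = -4 + 6 = 2)
A(S(-4, 3), -4)*164 + Z(8) = 2*164 + 8 = 328 + 8 = 336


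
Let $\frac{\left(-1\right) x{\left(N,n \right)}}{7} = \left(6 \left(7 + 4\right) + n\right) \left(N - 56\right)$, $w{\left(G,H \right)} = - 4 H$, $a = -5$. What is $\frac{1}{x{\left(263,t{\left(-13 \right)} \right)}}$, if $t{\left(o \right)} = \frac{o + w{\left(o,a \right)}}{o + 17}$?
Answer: $- \frac{4}{392679} \approx -1.0186 \cdot 10^{-5}$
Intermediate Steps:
$t{\left(o \right)} = \frac{20 + o}{17 + o}$ ($t{\left(o \right)} = \frac{o - -20}{o + 17} = \frac{o + 20}{17 + o} = \frac{20 + o}{17 + o}$)
$x{\left(N,n \right)} = - 7 \left(-56 + N\right) \left(66 + n\right)$ ($x{\left(N,n \right)} = - 7 \left(6 \left(7 + 4\right) + n\right) \left(N - 56\right) = - 7 \left(6 \cdot 11 + n\right) \left(-56 + N\right) = - 7 \left(66 + n\right) \left(-56 + N\right) = - 7 \left(-56 + N\right) \left(66 + n\right)$)
$\frac{1}{x{\left(263,t{\left(-13 \right)} \right)}} = \frac{1}{25872 - 121506 + 392 \frac{20 - 13}{17 - 13} - 1841 \frac{20 - 13}{17 - 13}} = \frac{1}{25872 - 121506 + 392 \cdot \frac{1}{4} \cdot 7 - 1841 \cdot \frac{1}{4} \cdot 7} = \frac{1}{25872 - 121506 + 392 \cdot \frac{7}{4} - 1841 \cdot \frac{7}{4}} = \frac{1}{25872 - 121506 + 686 - \frac{12887}{4}} = \frac{1}{- \frac{392679}{4}} = - \frac{4}{392679}$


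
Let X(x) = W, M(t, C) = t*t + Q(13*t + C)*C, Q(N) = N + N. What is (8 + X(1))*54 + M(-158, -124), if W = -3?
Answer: 565378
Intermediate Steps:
Q(N) = 2*N
M(t, C) = t**2 + C*(2*C + 26*t) (M(t, C) = t*t + (2*(13*t + C))*C = t**2 + (2*(C + 13*t))*C = t**2 + (2*C + 26*t)*C = t**2 + C*(2*C + 26*t))
X(x) = -3
(8 + X(1))*54 + M(-158, -124) = (8 - 3)*54 + ((-158)**2 + 2*(-124)*(-124 + 13*(-158))) = 5*54 + (24964 + 2*(-124)*(-124 - 2054)) = 270 + (24964 + 2*(-124)*(-2178)) = 270 + (24964 + 540144) = 270 + 565108 = 565378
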